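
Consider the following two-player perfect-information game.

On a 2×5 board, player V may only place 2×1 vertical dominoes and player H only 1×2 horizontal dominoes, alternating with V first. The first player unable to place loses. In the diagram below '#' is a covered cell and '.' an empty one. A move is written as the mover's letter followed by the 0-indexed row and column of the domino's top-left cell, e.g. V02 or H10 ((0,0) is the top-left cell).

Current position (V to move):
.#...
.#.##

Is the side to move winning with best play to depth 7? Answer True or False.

p1 V@[.#.../.#.##]: V00[##.../##.##]-1 V02[.##../.####]+1*
p2 H@[.##../.####]: H03[.####/.####]-1*
p3 V@[.####/.####]: V00[#####/#####]+1*
p4 H@[#####/#####] terminal -1; root [.#.../.#.##] d7

V winning at [.#.../.#.##]: True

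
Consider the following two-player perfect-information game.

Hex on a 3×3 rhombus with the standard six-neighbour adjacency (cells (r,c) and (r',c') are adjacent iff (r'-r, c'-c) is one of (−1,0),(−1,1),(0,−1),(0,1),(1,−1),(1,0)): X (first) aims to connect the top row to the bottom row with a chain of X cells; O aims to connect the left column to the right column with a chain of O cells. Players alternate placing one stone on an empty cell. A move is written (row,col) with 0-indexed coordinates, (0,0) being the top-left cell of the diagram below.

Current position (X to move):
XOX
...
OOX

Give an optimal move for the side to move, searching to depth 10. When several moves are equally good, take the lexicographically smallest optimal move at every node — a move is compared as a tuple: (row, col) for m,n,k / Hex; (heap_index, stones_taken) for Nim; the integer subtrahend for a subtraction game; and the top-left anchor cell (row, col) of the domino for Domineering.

[XOX/.../OOX] X move#1: (1,0):-1/XOX/X../OOX, (1,1):-1/XOX/.X./OOX, (1,2):+1/XOX/..X/OOX*
[XOX/..X/OOX] end (terminal -1, O#2); searched XOX/.../OOX to 10

X's best at [XOX/.../OOX]: (1,2)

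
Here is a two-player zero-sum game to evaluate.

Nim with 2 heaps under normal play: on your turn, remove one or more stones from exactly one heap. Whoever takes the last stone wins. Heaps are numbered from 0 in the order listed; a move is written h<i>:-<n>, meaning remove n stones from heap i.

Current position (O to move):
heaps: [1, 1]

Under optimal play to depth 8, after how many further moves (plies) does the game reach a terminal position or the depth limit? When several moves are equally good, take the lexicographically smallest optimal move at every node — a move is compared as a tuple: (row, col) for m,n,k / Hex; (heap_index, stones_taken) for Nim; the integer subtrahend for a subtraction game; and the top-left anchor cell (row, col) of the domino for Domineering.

[(1,1)] O move#1: h0:-1:-1/(0,1)*, h1:-1:-1/(1,0)
[(0,1)] X move#2: h1:-1:+1/(0,0)*
[(0,0)] end (terminal -1, O#3); searched (1,1) to 8

PV length from [(1,1)]: 2 plies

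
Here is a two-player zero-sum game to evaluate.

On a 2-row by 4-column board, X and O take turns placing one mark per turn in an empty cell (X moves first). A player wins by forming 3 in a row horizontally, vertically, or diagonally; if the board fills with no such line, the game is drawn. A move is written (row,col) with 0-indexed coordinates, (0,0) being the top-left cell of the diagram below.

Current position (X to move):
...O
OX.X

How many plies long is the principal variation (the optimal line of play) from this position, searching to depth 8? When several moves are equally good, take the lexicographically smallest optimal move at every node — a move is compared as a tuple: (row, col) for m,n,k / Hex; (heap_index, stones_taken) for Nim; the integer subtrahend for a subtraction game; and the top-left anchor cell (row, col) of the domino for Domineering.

PV length from [...O/OX.X]: 1 ply

ply 1, X at ...O/OX.X | (0,0)=+0→X..O/OX.X; (0,1)=+0→.X.O/OX.X; (0,2)=+0→..XO/OX.X; (1,2)=+1→...O/OXXX*
ply 2: ...O/OXXX is terminal -1 (O); from ...O/OX.X depth 8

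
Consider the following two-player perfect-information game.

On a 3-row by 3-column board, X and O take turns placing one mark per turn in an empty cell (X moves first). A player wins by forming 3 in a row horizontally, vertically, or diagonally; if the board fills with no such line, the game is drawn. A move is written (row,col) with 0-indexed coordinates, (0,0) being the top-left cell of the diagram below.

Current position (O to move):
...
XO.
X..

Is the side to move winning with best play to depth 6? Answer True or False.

O winning at [.../XO./X..]: False

ply 1, O at .../XO./X.. | (0,0)=+0→O../XO./X..*; (0,1)=-1→.O./XO./X..; (0,2)=-1→..O/XO./X..; (1,2)=-1→.../XOO/X..; (2,1)=-1→.../XO./XO.; (2,2)=-1→.../XO./X.O
ply 2, X at O../XO./X.. | (0,1)=-1→OX./XO./X..; (0,2)=-1→O.X/XO./X..; (1,2)=-1→O../XOX/X..; (2,1)=-1→O../XO./XX.; (2,2)=+0→O../XO./X.X*
ply 3, O at O../XO./X.X | (0,1)=-1→OO./XO./X.X; (0,2)=-1→O.O/XO./X.X; (1,2)=-1→O../XOO/X.X; (2,1)=+0→O../XO./XOX*
ply 4, X at O../XO./XOX | (0,1)=+0→OX./XO./XOX*; (0,2)=-1→O.X/XO./XOX; (1,2)=-1→O../XOX/XOX
ply 5, O at OX./XO./XOX | (0,2)=+0→OXO/XO./XOX*; (1,2)=+0→OX./XOO/XOX
ply 6, X at OXO/XO./XOX | (1,2)=+0→OXO/XOX/XOX*
ply 7: OXO/XOX/XOX is terminal +0 (O); from .../XO./X.. depth 6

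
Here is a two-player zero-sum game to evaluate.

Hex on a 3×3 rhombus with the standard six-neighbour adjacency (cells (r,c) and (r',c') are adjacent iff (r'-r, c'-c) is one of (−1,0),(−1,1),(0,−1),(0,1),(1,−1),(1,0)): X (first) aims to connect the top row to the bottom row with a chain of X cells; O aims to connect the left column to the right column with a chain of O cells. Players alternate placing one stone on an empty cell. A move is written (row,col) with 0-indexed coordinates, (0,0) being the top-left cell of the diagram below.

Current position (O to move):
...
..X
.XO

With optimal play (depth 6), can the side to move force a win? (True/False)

O winning at [.../..X/.XO]: False

ply 1, O at .../..X/.XO | (0,0)=-1→O../..X/.XO*; (0,1)=-1→.O./..X/.XO; (0,2)=-1→..O/..X/.XO; (1,0)=-1→.../O.X/.XO; (1,1)=-1→.../.OX/.XO; (2,0)=-1→.../..X/OXO
ply 2, X at O../..X/.XO | (0,1)=+1→OX./..X/.XO*; (0,2)=+1→O.X/..X/.XO; (1,0)=+1→O../X.X/.XO; (1,1)=+1→O../.XX/.XO; (2,0)=+1→O../..X/XXO
ply 3, O at OX./..X/.XO | (0,2)=-1→OXO/..X/.XO*; (1,0)=-1→OX./O.X/.XO; (1,1)=-1→OX./.OX/.XO; (2,0)=-1→OX./..X/OXO
ply 4, X at OXO/..X/.XO | (1,0)=+1→OXO/X.X/.XO*; (1,1)=+1→OXO/.XX/.XO; (2,0)=+1→OXO/..X/XXO
ply 5, O at OXO/X.X/.XO | (1,1)=-1→OXO/XOX/.XO*; (2,0)=-1→OXO/X.X/OXO
ply 6, X at OXO/XOX/.XO | (2,0)=+1→OXO/XOX/XXO*
ply 7: OXO/XOX/XXO is terminal -1 (O); from .../..X/.XO depth 6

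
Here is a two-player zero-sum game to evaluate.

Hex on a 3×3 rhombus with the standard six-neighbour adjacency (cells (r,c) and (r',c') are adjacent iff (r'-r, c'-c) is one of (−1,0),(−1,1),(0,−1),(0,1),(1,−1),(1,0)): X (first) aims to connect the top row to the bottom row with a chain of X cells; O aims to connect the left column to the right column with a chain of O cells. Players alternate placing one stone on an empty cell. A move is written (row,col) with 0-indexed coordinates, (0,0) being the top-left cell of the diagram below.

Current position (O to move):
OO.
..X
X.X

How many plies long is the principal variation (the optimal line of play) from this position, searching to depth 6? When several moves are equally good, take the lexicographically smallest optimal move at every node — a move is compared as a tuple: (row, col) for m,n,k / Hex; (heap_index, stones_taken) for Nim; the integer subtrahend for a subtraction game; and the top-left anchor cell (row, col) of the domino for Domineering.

PV length from [OO./..X/X.X]: 1 ply

p1 O@[OO./..X/X.X]: (0,2)[OOO/..X/X.X]+1* (1,0)[OO./O.X/X.X]-1 (1,1)[OO./.OX/X.X]-1 (2,1)[OO./..X/XOX]-1
p2 X@[OOO/..X/X.X] terminal -1; root [OO./..X/X.X] d6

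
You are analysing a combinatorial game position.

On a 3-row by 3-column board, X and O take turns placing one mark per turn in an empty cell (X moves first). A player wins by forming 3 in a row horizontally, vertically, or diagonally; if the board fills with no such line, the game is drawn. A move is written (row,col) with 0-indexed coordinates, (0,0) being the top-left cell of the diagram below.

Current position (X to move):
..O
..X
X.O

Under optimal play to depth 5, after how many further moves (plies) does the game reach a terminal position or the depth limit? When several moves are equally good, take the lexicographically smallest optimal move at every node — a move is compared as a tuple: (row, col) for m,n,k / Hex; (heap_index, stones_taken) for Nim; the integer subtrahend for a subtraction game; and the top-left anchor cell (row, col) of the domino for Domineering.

ply 1, X at ..O/..X/X.O | (0,0)=+0→X.O/..X/X.O; (0,1)=+0→.XO/..X/X.O; (1,0)=+1→..O/X.X/X.O*; (1,1)=+0→..O/.XX/X.O; (2,1)=-1→..O/..X/XXO
ply 2, O at ..O/X.X/X.O | (0,0)=-1→O.O/X.X/X.O*; (0,1)=-1→.OO/X.X/X.O; (1,1)=-1→..O/XOX/X.O; (2,1)=-1→..O/X.X/XOO
ply 3, X at O.O/X.X/X.O | (0,1)=-1→OXO/X.X/X.O; (1,1)=+1→O.O/XXX/X.O*; (2,1)=-1→O.O/X.X/XXO
ply 4: O.O/XXX/X.O is terminal -1 (O); from ..O/..X/X.O depth 5

PV length from [..O/..X/X.O]: 3 plies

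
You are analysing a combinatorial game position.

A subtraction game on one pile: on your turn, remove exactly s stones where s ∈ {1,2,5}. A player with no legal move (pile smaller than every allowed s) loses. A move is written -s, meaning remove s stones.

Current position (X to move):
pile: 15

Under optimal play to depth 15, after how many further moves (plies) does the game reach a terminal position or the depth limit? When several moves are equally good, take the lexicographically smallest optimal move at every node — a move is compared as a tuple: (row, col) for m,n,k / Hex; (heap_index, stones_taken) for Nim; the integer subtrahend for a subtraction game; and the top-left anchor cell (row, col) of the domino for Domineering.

PV length from [15]: 10 plies

[15] X move#1: -1:-1/14*, -2:-1/13, -5:-1/10
[14] O move#2: -1:-1/13, -2:+1/12*, -5:+1/9
[12] X move#3: -1:-1/11*, -2:-1/10, -5:-1/7
[11] O move#4: -1:-1/10, -2:+1/9*, -5:+1/6
[9] X move#5: -1:-1/8*, -2:-1/7, -5:-1/4
[8] O move#6: -1:-1/7, -2:+1/6*, -5:+1/3
[6] X move#7: -1:-1/5*, -2:-1/4, -5:-1/1
[5] O move#8: -1:-1/4, -2:+1/3*, -5:+1/0
[3] X move#9: -1:-1/2*, -2:-1/1
[2] O move#10: -1:-1/1, -2:+1/0*
[0] end (terminal -1, X#11); searched 15 to 15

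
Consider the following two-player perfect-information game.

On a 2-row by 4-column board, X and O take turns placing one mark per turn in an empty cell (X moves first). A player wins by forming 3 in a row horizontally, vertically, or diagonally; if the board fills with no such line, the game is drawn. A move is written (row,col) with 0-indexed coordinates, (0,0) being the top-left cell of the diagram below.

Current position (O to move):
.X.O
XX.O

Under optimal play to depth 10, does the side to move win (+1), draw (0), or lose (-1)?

value(.X.O/XX.O, O) = 0

p1 O@[.X.O/XX.O]: (0,0)[OX.O/XX.O]-1 (0,2)[.XOO/XX.O]-1 (1,2)[.X.O/XXOO]+0*
p2 X@[.X.O/XXOO]: (0,0)[XX.O/XXOO]+0* (0,2)[.XXO/XXOO]+0
p3 O@[XX.O/XXOO]: (0,2)[XXOO/XXOO]+0*
p4 X@[XXOO/XXOO] terminal +0; root [.X.O/XX.O] d10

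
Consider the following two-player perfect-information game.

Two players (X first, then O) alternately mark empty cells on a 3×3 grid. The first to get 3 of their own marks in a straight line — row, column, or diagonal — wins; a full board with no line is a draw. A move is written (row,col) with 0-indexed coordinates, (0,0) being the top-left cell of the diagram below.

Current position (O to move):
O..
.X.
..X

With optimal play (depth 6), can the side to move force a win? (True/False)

O winning at [O../.X./..X]: False

p1 O@[O../.X./..X]: (0,1)[OO./.X./..X]-1 (0,2)[O.O/.X./..X]+0* (1,0)[O../OX./..X]-1 (1,2)[O../.XO/..X]-1 (2,0)[O../.X./O.X]+0 (2,1)[O../.X./.OX]-1
p2 X@[O.O/.X./..X]: (0,1)[OXO/.X./..X]+0* (1,0)[O.O/XX./..X]-1 (1,2)[O.O/.XX/..X]-1 (2,0)[O.O/.X./X.X]-1 (2,1)[O.O/.X./.XX]-1
p3 O@[OXO/.X./..X]: (1,0)[OXO/OX./..X]-1 (1,2)[OXO/.XO/..X]-1 (2,0)[OXO/.X./O.X]-1 (2,1)[OXO/.X./.OX]+0*
p4 X@[OXO/.X./.OX]: (1,0)[OXO/XX./.OX]+0* (1,2)[OXO/.XX/.OX]+0 (2,0)[OXO/.X./XOX]+0
p5 O@[OXO/XX./.OX]: (1,2)[OXO/XXO/.OX]+0* (2,0)[OXO/XX./OOX]-1
p6 X@[OXO/XXO/.OX]: (2,0)[OXO/XXO/XOX]+0*
p7 O@[OXO/XXO/XOX] terminal +0; root [O../.X./..X] d6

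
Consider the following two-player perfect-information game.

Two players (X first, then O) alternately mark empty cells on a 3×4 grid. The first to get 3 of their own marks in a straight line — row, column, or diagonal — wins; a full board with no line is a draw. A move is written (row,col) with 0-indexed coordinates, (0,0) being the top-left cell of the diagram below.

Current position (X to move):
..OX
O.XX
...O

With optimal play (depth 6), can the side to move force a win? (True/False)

ply 1, X at ..OX/O.XX/...O | (0,0)=+1→X.OX/O.XX/...O*; (0,1)=+1→.XOX/O.XX/...O; (1,1)=+1→..OX/OXXX/...O; (2,0)=+1→..OX/O.XX/X..O; (2,1)=+1→..OX/O.XX/.X.O; (2,2)=+1→..OX/O.XX/..XO
ply 2, O at X.OX/O.XX/...O | (0,1)=-1→XOOX/O.XX/...O*; (1,1)=-1→X.OX/OOXX/...O; (2,0)=-1→X.OX/O.XX/O..O; (2,1)=-1→X.OX/O.XX/.O.O; (2,2)=-1→X.OX/O.XX/..OO
ply 3, X at XOOX/O.XX/...O | (1,1)=+1→XOOX/OXXX/...O*; (2,0)=+1→XOOX/O.XX/X..O; (2,1)=+1→XOOX/O.XX/.X.O; (2,2)=+1→XOOX/O.XX/..XO
ply 4: XOOX/OXXX/...O is terminal -1 (O); from ..OX/O.XX/...O depth 6

X winning at [..OX/O.XX/...O]: True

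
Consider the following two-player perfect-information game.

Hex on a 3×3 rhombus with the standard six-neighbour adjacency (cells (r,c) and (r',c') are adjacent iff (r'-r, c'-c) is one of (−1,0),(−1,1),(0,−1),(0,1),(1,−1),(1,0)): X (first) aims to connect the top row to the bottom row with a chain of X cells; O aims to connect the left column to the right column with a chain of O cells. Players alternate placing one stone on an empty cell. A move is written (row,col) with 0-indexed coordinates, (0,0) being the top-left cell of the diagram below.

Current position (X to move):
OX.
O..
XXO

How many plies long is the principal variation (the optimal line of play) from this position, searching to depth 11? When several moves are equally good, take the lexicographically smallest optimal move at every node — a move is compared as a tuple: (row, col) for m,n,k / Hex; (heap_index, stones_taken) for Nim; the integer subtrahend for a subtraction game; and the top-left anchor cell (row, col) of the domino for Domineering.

p1 X@[OX./O../XXO]: (0,2)[OXX/O../XXO]+1* (1,1)[OX./OX./XXO]+1 (1,2)[OX./O.X/XXO]+1
p2 O@[OXX/O../XXO]: (1,1)[OXX/OO./XXO]-1* (1,2)[OXX/O.O/XXO]-1
p3 X@[OXX/OO./XXO]: (1,2)[OXX/OOX/XXO]+1*
p4 O@[OXX/OOX/XXO] terminal -1; root [OX./O../XXO] d11

PV length from [OX./O../XXO]: 3 plies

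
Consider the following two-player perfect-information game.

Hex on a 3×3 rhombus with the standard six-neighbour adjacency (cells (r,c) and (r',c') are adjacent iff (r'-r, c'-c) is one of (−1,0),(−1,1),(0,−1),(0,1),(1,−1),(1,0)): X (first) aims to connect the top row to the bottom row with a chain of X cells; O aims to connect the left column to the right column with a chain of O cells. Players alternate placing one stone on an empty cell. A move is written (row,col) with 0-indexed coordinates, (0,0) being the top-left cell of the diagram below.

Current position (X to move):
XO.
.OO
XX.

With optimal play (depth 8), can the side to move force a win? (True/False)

[XO./.OO/XX.] X move#1: (0,2):-1/XOX/.OO/XX., (1,0):+1/XO./XOO/XX.*, (2,2):-1/XO./.OO/XXX
[XO./XOO/XX.] end (terminal -1, O#2); searched XO./.OO/XX. to 8

X winning at [XO./.OO/XX.]: True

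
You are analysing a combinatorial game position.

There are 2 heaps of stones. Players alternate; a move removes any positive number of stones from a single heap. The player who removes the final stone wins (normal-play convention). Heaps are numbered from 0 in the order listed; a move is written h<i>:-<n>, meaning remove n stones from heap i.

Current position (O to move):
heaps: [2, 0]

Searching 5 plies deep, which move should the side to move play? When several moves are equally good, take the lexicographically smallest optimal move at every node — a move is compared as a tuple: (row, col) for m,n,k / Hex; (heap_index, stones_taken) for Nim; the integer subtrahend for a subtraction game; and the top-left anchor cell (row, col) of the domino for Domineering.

O's best at [(2,0)]: h0:-2

ply 1, O at (2,0) | h0:-1=-1→(1,0); h0:-2=+1→(0,0)*
ply 2: (0,0) is terminal -1 (X); from (2,0) depth 5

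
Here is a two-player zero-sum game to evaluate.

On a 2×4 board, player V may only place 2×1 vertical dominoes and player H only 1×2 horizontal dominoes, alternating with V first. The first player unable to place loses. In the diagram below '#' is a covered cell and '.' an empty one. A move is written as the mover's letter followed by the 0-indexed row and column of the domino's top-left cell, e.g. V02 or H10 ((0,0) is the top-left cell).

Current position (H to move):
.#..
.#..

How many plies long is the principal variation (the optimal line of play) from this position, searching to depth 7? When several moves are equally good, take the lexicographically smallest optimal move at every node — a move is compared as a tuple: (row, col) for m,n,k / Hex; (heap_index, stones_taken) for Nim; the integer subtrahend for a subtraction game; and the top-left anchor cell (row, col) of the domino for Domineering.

[.#../.#..] H move#1: H02:+1/.###/.#..*, H12:+1/.#../.###
[.###/.#..] V move#2: V00:-1/####/##..*
[####/##..] H move#3: H12:+1/####/####*
[####/####] end (terminal -1, V#4); searched .#../.#.. to 7

PV length from [.#../.#..]: 3 plies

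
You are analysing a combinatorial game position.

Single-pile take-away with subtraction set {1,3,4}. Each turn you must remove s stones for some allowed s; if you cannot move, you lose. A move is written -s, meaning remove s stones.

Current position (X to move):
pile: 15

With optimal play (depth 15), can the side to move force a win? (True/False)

X winning at [15]: True

p1 X@[15]: -1[14]+1* -3[12]-1 -4[11]-1
p2 O@[14]: -1[13]-1* -3[11]-1 -4[10]-1
p3 X@[13]: -1[12]-1 -3[10]-1 -4[9]+1*
p4 O@[9]: -1[8]-1* -3[6]-1 -4[5]-1
p5 X@[8]: -1[7]+1* -3[5]-1 -4[4]-1
p6 O@[7]: -1[6]-1* -3[4]-1 -4[3]-1
p7 X@[6]: -1[5]-1 -3[3]-1 -4[2]+1*
p8 O@[2]: -1[1]-1*
p9 X@[1]: -1[0]+1*
p10 O@[0] terminal -1; root [15] d15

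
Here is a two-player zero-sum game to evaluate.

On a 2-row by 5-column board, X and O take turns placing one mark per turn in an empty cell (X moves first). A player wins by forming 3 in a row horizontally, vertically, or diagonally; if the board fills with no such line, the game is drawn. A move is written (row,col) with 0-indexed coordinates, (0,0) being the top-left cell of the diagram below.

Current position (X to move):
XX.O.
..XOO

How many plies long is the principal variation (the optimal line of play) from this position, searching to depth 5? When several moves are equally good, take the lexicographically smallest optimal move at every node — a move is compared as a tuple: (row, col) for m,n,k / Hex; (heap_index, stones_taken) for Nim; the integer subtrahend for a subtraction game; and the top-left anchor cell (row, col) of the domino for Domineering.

ply 1, X at XX.O./..XOO | (0,2)=+1→XXXO./..XOO*; (0,4)=+0→XX.OX/..XOO; (1,0)=+1→XX.O./X.XOO; (1,1)=+1→XX.O./.XXOO
ply 2: XXXO./..XOO is terminal -1 (O); from XX.O./..XOO depth 5

PV length from [XX.O./..XOO]: 1 ply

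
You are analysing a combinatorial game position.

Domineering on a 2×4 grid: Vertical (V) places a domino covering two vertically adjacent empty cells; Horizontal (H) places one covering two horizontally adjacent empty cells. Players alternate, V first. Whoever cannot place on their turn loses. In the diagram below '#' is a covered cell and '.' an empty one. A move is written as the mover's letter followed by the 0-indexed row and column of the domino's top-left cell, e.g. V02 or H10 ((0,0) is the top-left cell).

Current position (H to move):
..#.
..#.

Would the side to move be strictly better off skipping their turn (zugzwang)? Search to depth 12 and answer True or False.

zugzwang(..#./..#., H) = False

[..#./..#.] H move#1: H00:+1/###./..#.*, H10:+1/..#./###.
[###./..#.] V move#2: V03:-1/####/..##*
[####/..##] H move#3: H10:+1/####/####*
[####/####] end (terminal -1, V#4); searched ..#./..#. to 12
if H skipped the turn, V would face:
~ [..#./..#.] V move#1: V00:+1/#.#./#.#.*, V01:+1/.##./.##., V03:-1/..##/..##
~ [#.#./#.#.] end (terminal -1, H#2); searched ..#./..#. to 12
compare (H): move=+1 vs pass=-1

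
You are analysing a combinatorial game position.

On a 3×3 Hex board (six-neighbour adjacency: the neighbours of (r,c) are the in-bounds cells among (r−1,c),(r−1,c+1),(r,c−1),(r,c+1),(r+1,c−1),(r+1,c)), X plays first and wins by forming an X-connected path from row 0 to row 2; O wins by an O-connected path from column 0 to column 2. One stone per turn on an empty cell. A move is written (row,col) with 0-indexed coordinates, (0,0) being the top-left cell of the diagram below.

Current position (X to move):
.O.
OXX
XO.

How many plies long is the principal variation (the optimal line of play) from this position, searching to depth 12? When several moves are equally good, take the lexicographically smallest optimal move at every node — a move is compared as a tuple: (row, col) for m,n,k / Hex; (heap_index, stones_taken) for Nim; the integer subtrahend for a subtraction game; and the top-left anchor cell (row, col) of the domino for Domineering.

p1 X@[.O./OXX/XO.]: (0,0)[XO./OXX/XO.]-1 (0,2)[.OX/OXX/XO.]+1* (2,2)[.O./OXX/XOX]-1
p2 O@[.OX/OXX/XO.] terminal -1; root [.O./OXX/XO.] d12

PV length from [.O./OXX/XO.]: 1 ply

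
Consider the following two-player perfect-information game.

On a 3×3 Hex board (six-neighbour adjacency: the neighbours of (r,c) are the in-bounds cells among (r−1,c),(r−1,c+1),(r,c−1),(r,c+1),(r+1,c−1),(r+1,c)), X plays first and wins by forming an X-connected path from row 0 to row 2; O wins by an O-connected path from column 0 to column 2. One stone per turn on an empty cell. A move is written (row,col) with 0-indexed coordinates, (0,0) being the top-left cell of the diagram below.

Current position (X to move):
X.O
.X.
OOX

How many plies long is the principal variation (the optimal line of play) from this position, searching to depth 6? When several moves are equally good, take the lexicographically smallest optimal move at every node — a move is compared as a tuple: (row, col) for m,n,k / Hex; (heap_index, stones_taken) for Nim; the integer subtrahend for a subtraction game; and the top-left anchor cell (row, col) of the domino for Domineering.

p1 X@[X.O/.X./OOX]: (0,1)[XXO/.X./OOX]-1 (1,0)[X.O/XX./OOX]-1 (1,2)[X.O/.XX/OOX]+1*
p2 O@[X.O/.XX/OOX]: (0,1)[XOO/.XX/OOX]-1* (1,0)[X.O/OXX/OOX]-1
p3 X@[XOO/.XX/OOX]: (1,0)[XOO/XXX/OOX]+1*
p4 O@[XOO/XXX/OOX] terminal -1; root [X.O/.X./OOX] d6

PV length from [X.O/.X./OOX]: 3 plies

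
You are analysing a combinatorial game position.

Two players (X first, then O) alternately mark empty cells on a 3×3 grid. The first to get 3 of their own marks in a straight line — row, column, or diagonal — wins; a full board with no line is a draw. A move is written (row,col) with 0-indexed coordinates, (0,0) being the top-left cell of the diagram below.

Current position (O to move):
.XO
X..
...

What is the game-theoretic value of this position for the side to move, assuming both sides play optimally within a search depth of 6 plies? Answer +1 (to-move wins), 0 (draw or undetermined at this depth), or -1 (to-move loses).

[.XO/X../...] O move#1: (0,0):-1/OXO/X../..., (1,1):+0/.XO/XO./..., (1,2):-1/.XO/X.O/..., (2,0):-1/.XO/X../O.., (2,1):+0/.XO/X../.O., (2,2):+1/.XO/X../..O*
[.XO/X../..O] X move#2: (0,0):-1/XXO/X../..O*, (1,1):-1/.XO/XX./..O, (1,2):-1/.XO/X.X/..O, (2,0):-1/.XO/X../X.O, (2,1):-1/.XO/X../.XO
[XXO/X../..O] O move#3: (1,1):-1/XXO/XO./..O, (1,2):+1/XXO/X.O/..O*, (2,0):+1/XXO/X../O.O, (2,1):-1/XXO/X../.OO
[XXO/X.O/..O] end (terminal -1, X#4); searched .XO/X../... to 6

value(.XO/X../..., O) = +1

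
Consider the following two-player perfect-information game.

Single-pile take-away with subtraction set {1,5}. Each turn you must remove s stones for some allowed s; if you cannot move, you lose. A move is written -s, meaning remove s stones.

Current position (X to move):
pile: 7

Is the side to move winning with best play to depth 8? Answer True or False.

p1 X@[7]: -1[6]+1* -5[2]+1
p2 O@[6]: -1[5]-1* -5[1]-1
p3 X@[5]: -1[4]+1* -5[0]+1
p4 O@[4]: -1[3]-1*
p5 X@[3]: -1[2]+1*
p6 O@[2]: -1[1]-1*
p7 X@[1]: -1[0]+1*
p8 O@[0] terminal -1; root [7] d8

X winning at [7]: True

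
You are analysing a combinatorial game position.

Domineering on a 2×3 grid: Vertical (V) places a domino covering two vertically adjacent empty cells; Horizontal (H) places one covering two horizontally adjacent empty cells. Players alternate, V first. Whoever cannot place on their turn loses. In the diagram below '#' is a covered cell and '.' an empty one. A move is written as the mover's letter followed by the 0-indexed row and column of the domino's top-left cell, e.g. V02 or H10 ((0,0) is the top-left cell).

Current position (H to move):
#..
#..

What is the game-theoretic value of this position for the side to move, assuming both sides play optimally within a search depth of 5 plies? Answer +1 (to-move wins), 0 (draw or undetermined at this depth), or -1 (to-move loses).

value(#../#.., H) = +1

p1 H@[#../#..]: H01[###/#..]+1* H11[#../###]+1
p2 V@[###/#..] terminal -1; root [#../#..] d5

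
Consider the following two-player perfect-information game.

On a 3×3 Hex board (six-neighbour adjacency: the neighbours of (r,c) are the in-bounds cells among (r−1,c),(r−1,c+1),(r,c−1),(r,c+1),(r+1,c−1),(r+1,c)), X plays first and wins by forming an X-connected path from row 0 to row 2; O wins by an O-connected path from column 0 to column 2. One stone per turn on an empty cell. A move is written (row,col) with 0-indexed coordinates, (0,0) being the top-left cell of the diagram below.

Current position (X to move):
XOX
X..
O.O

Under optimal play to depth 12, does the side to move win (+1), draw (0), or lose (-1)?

value(XOX/X../O.O, X) = +1

ply 1, X at XOX/X../O.O | (1,1)=-1→XOX/XX./O.O; (1,2)=-1→XOX/X.X/O.O; (2,1)=+1→XOX/X../OXO*
ply 2, O at XOX/X../OXO | (1,1)=-1→XOX/XO./OXO*; (1,2)=-1→XOX/X.O/OXO
ply 3, X at XOX/XO./OXO | (1,2)=+1→XOX/XOX/OXO*
ply 4: XOX/XOX/OXO is terminal -1 (O); from XOX/X../O.O depth 12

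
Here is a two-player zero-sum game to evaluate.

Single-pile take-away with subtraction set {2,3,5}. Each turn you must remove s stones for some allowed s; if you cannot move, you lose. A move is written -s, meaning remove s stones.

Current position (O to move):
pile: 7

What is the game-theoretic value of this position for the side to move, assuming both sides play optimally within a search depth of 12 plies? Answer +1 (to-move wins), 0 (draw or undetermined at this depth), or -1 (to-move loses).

[7] O move#1: -2:-1/5*, -3:-1/4, -5:-1/2
[5] X move#2: -2:-1/3, -3:-1/2, -5:+1/0*
[0] end (terminal -1, O#3); searched 7 to 12

value(7, O) = -1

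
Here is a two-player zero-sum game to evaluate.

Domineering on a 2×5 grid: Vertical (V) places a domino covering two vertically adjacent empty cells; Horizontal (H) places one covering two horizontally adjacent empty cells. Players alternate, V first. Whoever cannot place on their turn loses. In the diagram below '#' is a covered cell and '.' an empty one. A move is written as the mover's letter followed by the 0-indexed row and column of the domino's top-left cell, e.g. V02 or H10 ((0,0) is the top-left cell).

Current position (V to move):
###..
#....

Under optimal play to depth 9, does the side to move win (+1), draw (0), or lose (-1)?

ply 1, V at ###../#.... | V03=+1→####./#..#.*; V04=-1→###.#/#...#
ply 2, H at ####./#..#. | H11=-1→####./####.*
ply 3, V at ####./####. | V04=+1→#####/#####*
ply 4: #####/##### is terminal -1 (H); from ###../#.... depth 9

value(###../#...., V) = +1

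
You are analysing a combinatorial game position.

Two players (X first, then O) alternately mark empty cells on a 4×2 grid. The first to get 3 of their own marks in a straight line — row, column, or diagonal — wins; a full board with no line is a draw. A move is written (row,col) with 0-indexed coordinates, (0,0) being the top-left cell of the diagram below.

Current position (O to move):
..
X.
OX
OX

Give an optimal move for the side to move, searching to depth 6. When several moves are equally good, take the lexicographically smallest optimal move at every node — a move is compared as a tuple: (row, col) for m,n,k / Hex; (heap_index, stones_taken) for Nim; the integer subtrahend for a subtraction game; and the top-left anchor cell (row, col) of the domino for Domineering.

[../X./OX/OX] O move#1: (0,0):-1/O./X./OX/OX, (0,1):-1/.O/X./OX/OX, (1,1):+0/../XO/OX/OX*
[../XO/OX/OX] X move#2: (0,0):+0/X./XO/OX/OX*, (0,1):+0/.X/XO/OX/OX
[X./XO/OX/OX] O move#3: (0,1):+0/XO/XO/OX/OX*
[XO/XO/OX/OX] end (terminal +0, X#4); searched ../X./OX/OX to 6

O's best at [../X./OX/OX]: (1,1)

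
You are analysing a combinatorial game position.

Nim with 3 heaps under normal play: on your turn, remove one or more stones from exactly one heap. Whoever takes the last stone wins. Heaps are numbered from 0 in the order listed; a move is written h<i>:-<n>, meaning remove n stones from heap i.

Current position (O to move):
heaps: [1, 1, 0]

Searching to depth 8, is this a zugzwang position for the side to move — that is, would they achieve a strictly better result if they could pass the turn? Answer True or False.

ply 1, O at (1,1,0) | h0:-1=-1→(0,1,0)*; h1:-1=-1→(1,0,0)
ply 2, X at (0,1,0) | h1:-1=+1→(0,0,0)*
ply 3: (0,0,0) is terminal -1 (O); from (1,1,0) depth 8
suppose O passes — search the same position with X to move:
pass> ply 1, X at (1,1,0) | h0:-1=-1→(0,1,0)*; h1:-1=-1→(1,0,0)
pass> ply 2, O at (0,1,0) | h1:-1=+1→(0,0,0)*
pass> ply 3: (0,0,0) is terminal -1 (X); from (1,1,0) depth 8
for O: play -1, pass +1

zugzwang((1,1,0), O) = True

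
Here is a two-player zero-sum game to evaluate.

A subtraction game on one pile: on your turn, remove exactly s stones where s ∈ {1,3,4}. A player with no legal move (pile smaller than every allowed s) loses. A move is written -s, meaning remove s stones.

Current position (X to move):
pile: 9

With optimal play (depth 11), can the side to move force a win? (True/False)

[9] X move#1: -1:-1/8*, -3:-1/6, -4:-1/5
[8] O move#2: -1:+1/7*, -3:-1/5, -4:-1/4
[7] X move#3: -1:-1/6*, -3:-1/4, -4:-1/3
[6] O move#4: -1:-1/5, -3:-1/3, -4:+1/2*
[2] X move#5: -1:-1/1*
[1] O move#6: -1:+1/0*
[0] end (terminal -1, X#7); searched 9 to 11

X winning at [9]: False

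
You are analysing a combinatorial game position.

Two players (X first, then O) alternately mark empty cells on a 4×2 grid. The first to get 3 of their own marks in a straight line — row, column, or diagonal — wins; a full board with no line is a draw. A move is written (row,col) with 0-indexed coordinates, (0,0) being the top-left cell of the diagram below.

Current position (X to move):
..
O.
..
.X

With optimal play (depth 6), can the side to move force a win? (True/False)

X winning at [../O./../.X]: False

[../O./../.X] X move#1: (0,0):+0/X./O./../.X*, (0,1):-1/.X/O./../.X, (1,1):+0/../OX/../.X, (2,0):+0/../O./X./.X, (2,1):+0/../O./.X/.X, (3,0):+0/../O./../XX
[X./O./../.X] O move#2: (0,1):+0/XO/O./../.X*, (1,1):+0/X./OO/../.X, (2,0):+0/X./O./O./.X, (2,1):+0/X./O./.O/.X, (3,0):+0/X./O./../OX
[XO/O./../.X] X move#3: (1,1):+0/XO/OX/../.X*, (2,0):+0/XO/O./X./.X, (2,1):+0/XO/O./.X/.X, (3,0):+0/XO/O./../XX
[XO/OX/../.X] O move#4: (2,0):-1/XO/OX/O./.X, (2,1):+0/XO/OX/.O/.X*, (3,0):-1/XO/OX/../OX
[XO/OX/.O/.X] X move#5: (2,0):+0/XO/OX/XO/.X*, (3,0):+0/XO/OX/.O/XX
[XO/OX/XO/.X] O move#6: (3,0):+0/XO/OX/XO/OX*
[XO/OX/XO/OX] end (terminal +0, X#7); searched ../O./../.X to 6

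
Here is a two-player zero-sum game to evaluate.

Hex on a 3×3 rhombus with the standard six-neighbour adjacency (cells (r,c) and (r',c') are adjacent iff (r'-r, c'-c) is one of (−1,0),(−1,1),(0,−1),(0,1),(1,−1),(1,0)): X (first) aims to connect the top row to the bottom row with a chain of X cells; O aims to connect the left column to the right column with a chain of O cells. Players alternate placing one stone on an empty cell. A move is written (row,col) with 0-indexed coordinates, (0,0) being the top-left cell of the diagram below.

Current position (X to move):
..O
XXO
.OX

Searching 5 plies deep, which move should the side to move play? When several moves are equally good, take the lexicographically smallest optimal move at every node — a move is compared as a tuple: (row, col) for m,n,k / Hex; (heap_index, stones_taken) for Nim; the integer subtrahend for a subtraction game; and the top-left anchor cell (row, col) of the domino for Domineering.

X's best at [..O/XXO/.OX]: (2,0)

[..O/XXO/.OX] X move#1: (0,0):-1/X.O/XXO/.OX, (0,1):-1/.XO/XXO/.OX, (2,0):+1/..O/XXO/XOX*
[..O/XXO/XOX] O move#2: (0,0):-1/O.O/XXO/XOX*, (0,1):-1/.OO/XXO/XOX
[O.O/XXO/XOX] X move#3: (0,1):+1/OXO/XXO/XOX*
[OXO/XXO/XOX] end (terminal -1, O#4); searched ..O/XXO/.OX to 5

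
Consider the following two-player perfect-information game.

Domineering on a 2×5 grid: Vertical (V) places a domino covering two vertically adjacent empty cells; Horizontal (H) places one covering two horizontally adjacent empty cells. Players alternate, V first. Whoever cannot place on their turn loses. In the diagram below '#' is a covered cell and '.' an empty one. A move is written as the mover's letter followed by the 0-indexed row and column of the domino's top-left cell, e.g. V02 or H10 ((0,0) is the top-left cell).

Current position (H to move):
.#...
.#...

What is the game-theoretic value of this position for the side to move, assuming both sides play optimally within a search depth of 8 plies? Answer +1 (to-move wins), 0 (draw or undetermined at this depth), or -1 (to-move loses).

ply 1, H at .#.../.#... | H02=-1→.###./.#...*; H03=-1→.#.##/.#...; H12=-1→.#.../.###.; H13=-1→.#.../.#.##
ply 2, V at .###./.#... | V00=-1→####./##...; V04=+1→.####/.#..#*
ply 3, H at .####/.#..# | H12=-1→.####/.####*
ply 4, V at .####/.#### | V00=+1→#####/#####*
ply 5: #####/##### is terminal -1 (H); from .#.../.#... depth 8

value(.#.../.#..., H) = -1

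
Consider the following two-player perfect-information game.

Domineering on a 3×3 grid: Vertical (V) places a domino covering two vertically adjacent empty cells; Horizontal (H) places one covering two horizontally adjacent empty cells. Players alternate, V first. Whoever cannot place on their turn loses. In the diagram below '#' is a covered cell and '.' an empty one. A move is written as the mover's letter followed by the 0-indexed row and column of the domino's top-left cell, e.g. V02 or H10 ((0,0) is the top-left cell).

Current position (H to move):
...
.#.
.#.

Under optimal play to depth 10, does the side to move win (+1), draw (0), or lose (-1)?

ply 1, H at .../.#./.#. | H00=-1→##./.#./.#.*; H01=-1→.##/.#./.#.
ply 2, V at ##./.#./.#. | V02=+1→###/.##/.#.*; V10=+1→##./##./##.; V12=+1→##./.##/.##
ply 3: ###/.##/.#. is terminal -1 (H); from .../.#./.#. depth 10

value(.../.#./.#., H) = -1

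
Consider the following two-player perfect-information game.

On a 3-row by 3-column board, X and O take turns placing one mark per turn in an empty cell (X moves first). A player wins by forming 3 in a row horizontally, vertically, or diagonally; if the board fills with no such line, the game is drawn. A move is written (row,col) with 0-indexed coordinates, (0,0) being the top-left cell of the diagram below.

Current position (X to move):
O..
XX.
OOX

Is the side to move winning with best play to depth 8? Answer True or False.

[O../XX./OOX] X move#1: (0,1):+0/OX./XX./OOX, (0,2):+0/O.X/XX./OOX, (1,2):+1/O../XXX/OOX*
[O../XXX/OOX] end (terminal -1, O#2); searched O../XX./OOX to 8

X winning at [O../XX./OOX]: True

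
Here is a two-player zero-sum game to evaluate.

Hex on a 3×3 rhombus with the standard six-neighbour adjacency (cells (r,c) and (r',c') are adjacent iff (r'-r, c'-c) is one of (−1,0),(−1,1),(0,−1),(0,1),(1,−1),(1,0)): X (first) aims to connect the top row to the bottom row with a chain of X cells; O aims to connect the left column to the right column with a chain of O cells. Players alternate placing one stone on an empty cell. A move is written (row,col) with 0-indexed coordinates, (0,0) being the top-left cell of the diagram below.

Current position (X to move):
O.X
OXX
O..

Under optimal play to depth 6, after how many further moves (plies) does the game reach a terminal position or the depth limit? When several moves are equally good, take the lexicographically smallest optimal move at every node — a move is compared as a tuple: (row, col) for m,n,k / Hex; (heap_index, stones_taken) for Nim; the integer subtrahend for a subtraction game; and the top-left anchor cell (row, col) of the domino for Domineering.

PV length from [O.X/OXX/O..]: 3 plies

[O.X/OXX/O..] X move#1: (0,1):+1/OXX/OXX/O..*, (2,1):+1/O.X/OXX/OX., (2,2):+1/O.X/OXX/O.X
[OXX/OXX/O..] O move#2: (2,1):-1/OXX/OXX/OO.*, (2,2):-1/OXX/OXX/O.O
[OXX/OXX/OO.] X move#3: (2,2):+1/OXX/OXX/OOX*
[OXX/OXX/OOX] end (terminal -1, O#4); searched O.X/OXX/O.. to 6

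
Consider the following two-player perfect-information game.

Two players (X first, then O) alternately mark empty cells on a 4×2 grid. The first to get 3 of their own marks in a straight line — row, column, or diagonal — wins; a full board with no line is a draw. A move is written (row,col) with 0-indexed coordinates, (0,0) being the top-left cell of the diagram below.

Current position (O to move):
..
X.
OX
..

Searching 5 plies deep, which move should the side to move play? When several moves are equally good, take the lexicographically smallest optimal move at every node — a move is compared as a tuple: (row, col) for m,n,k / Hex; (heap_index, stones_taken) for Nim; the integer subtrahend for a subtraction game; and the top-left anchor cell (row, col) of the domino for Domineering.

[../X./OX/..] O move#1: (0,0):-1/O./X./OX/.., (0,1):+0/.O/X./OX/..*, (1,1):+0/../XO/OX/.., (3,0):-1/../X./OX/O., (3,1):+0/../X./OX/.O
[.O/X./OX/..] X move#2: (0,0):+0/XO/X./OX/..*, (1,1):+0/.O/XX/OX/.., (3,0):+0/.O/X./OX/X., (3,1):+0/.O/X./OX/.X
[XO/X./OX/..] O move#3: (1,1):+0/XO/XO/OX/..*, (3,0):+0/XO/X./OX/O., (3,1):+0/XO/X./OX/.O
[XO/XO/OX/..] X move#4: (3,0):+0/XO/XO/OX/X.*, (3,1):+0/XO/XO/OX/.X
[XO/XO/OX/X.] O move#5: (3,1):+0/XO/XO/OX/XO*
[XO/XO/OX/XO] end (terminal +0, X#6); searched ../X./OX/.. to 5

O's best at [../X./OX/..]: (0,1)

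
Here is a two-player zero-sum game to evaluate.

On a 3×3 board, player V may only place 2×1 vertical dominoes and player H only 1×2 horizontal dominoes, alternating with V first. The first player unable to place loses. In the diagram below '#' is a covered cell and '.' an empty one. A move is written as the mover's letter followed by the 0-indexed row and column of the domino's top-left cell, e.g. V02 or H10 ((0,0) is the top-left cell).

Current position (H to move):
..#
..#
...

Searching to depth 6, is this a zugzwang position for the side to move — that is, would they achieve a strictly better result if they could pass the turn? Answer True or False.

p1 H@[..#/..#/...]: H00[###/..#/...]-1 H10[..#/###/...]+1* H20[..#/..#/##.]-1 H21[..#/..#/.##]-1
p2 V@[..#/###/...] terminal -1; root [..#/..#/...] d6
suppose H passes — search the same position with V to move:
pass> p1 V@[..#/..#/...]: V00[#.#/#.#/...]+1* V01[.##/.##/...]+1 V10[..#/#.#/#..]+1 V11[..#/.##/.#.]+1
pass> p2 H@[#.#/#.#/...]: H20[#.#/#.#/##.]-1* H21[#.#/#.#/.##]-1
pass> p3 V@[#.#/#.#/##.]: V01[###/###/##.]+1*
pass> p4 H@[###/###/##.] terminal -1; root [..#/..#/...] d6
for H: play +1, pass -1

zugzwang(..#/..#/..., H) = False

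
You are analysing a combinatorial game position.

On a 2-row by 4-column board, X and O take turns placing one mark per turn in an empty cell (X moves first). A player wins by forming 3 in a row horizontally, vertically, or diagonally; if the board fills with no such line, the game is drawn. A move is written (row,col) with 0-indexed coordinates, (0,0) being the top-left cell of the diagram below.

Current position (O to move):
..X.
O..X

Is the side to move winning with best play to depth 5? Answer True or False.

O winning at [..X./O..X]: False

p1 O@[..X./O..X]: (0,0)[O.X./O..X]+0* (0,1)[.OX./O..X]+0 (0,3)[..XO/O..X]+0 (1,1)[..X./OO.X]+0 (1,2)[..X./O.OX]+0
p2 X@[O.X./O..X]: (0,1)[OXX./O..X]+0* (0,3)[O.XX/O..X]+0 (1,1)[O.X./OX.X]+0 (1,2)[O.X./O.XX]+0
p3 O@[OXX./O..X]: (0,3)[OXXO/O..X]+0* (1,1)[OXX./OO.X]-1 (1,2)[OXX./O.OX]-1
p4 X@[OXXO/O..X]: (1,1)[OXXO/OX.X]+0* (1,2)[OXXO/O.XX]+0
p5 O@[OXXO/OX.X]: (1,2)[OXXO/OXOX]+0*
p6 X@[OXXO/OXOX] terminal +0; root [..X./O..X] d5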